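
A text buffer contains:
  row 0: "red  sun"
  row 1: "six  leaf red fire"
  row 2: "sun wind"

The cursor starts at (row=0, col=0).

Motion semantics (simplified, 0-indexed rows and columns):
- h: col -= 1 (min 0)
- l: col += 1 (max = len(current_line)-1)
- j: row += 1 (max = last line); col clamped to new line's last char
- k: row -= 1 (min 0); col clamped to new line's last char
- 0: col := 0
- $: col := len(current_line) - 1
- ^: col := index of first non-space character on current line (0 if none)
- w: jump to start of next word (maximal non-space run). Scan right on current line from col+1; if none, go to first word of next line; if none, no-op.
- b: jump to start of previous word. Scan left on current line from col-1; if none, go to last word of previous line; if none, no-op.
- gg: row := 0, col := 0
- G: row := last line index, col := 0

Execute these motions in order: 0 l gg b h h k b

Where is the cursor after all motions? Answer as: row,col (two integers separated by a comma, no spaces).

Answer: 0,0

Derivation:
After 1 (0): row=0 col=0 char='r'
After 2 (l): row=0 col=1 char='e'
After 3 (gg): row=0 col=0 char='r'
After 4 (b): row=0 col=0 char='r'
After 5 (h): row=0 col=0 char='r'
After 6 (h): row=0 col=0 char='r'
After 7 (k): row=0 col=0 char='r'
After 8 (b): row=0 col=0 char='r'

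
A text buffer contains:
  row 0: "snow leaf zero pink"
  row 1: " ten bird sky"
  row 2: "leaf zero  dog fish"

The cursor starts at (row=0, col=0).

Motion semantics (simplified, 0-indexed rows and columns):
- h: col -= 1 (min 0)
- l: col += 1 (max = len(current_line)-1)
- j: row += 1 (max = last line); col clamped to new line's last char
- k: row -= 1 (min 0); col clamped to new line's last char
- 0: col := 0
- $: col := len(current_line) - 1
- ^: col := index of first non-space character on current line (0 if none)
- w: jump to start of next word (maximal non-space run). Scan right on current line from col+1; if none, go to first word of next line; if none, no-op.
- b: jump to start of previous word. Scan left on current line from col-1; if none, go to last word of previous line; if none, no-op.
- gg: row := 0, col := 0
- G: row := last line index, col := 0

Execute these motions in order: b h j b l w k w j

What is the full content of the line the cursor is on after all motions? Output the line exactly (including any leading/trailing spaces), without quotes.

After 1 (b): row=0 col=0 char='s'
After 2 (h): row=0 col=0 char='s'
After 3 (j): row=1 col=0 char='_'
After 4 (b): row=0 col=15 char='p'
After 5 (l): row=0 col=16 char='i'
After 6 (w): row=1 col=1 char='t'
After 7 (k): row=0 col=1 char='n'
After 8 (w): row=0 col=5 char='l'
After 9 (j): row=1 col=5 char='b'

Answer:  ten bird sky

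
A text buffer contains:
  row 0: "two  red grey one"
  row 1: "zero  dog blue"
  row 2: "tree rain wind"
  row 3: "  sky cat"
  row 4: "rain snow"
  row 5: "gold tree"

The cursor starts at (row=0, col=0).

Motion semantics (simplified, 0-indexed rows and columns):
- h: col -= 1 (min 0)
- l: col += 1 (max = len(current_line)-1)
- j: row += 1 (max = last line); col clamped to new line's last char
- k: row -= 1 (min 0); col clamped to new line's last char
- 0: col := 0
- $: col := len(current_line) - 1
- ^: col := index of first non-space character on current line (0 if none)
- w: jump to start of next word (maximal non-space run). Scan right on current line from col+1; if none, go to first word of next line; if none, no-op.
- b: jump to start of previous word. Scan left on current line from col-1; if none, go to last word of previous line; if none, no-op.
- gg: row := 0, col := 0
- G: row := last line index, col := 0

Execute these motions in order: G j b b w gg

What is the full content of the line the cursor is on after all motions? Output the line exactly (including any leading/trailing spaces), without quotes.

After 1 (G): row=5 col=0 char='g'
After 2 (j): row=5 col=0 char='g'
After 3 (b): row=4 col=5 char='s'
After 4 (b): row=4 col=0 char='r'
After 5 (w): row=4 col=5 char='s'
After 6 (gg): row=0 col=0 char='t'

Answer: two  red grey one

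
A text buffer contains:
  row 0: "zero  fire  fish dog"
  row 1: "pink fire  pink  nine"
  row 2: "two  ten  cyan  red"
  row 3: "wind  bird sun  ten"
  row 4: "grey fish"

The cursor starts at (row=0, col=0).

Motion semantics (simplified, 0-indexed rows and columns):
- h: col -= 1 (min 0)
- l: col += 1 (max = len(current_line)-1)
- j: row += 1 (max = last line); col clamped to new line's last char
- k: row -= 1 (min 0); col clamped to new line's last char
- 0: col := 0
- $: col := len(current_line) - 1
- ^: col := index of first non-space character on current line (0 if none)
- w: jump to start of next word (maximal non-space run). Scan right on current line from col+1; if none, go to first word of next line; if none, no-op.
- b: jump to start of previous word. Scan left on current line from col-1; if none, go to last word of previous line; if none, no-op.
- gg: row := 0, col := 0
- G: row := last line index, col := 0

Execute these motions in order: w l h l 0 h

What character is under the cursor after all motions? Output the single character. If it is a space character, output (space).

After 1 (w): row=0 col=6 char='f'
After 2 (l): row=0 col=7 char='i'
After 3 (h): row=0 col=6 char='f'
After 4 (l): row=0 col=7 char='i'
After 5 (0): row=0 col=0 char='z'
After 6 (h): row=0 col=0 char='z'

Answer: z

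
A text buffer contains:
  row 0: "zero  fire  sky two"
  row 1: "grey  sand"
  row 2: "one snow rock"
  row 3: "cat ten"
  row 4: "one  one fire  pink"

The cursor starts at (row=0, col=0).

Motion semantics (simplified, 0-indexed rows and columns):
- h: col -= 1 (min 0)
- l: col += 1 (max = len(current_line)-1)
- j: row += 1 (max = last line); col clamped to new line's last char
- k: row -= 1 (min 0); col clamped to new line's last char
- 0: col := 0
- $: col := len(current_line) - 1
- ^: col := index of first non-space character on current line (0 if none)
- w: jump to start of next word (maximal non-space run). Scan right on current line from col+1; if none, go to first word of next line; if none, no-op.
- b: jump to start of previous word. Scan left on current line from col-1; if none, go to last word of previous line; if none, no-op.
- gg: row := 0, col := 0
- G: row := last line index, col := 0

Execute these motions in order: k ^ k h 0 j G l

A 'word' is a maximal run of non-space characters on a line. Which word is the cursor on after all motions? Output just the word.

Answer: one

Derivation:
After 1 (k): row=0 col=0 char='z'
After 2 (^): row=0 col=0 char='z'
After 3 (k): row=0 col=0 char='z'
After 4 (h): row=0 col=0 char='z'
After 5 (0): row=0 col=0 char='z'
After 6 (j): row=1 col=0 char='g'
After 7 (G): row=4 col=0 char='o'
After 8 (l): row=4 col=1 char='n'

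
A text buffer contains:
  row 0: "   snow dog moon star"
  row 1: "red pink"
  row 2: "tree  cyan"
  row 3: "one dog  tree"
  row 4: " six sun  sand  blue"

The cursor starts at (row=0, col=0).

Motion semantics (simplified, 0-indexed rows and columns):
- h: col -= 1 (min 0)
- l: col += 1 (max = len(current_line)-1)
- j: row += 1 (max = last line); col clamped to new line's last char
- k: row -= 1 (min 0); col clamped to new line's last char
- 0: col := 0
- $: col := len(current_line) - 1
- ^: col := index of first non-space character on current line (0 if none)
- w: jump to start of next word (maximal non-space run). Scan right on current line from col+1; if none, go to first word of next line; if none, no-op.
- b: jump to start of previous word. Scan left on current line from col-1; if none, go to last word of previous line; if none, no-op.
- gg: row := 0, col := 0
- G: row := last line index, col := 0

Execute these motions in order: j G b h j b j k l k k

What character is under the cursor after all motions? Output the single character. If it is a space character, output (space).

After 1 (j): row=1 col=0 char='r'
After 2 (G): row=4 col=0 char='_'
After 3 (b): row=3 col=9 char='t'
After 4 (h): row=3 col=8 char='_'
After 5 (j): row=4 col=8 char='_'
After 6 (b): row=4 col=5 char='s'
After 7 (j): row=4 col=5 char='s'
After 8 (k): row=3 col=5 char='o'
After 9 (l): row=3 col=6 char='g'
After 10 (k): row=2 col=6 char='c'
After 11 (k): row=1 col=6 char='n'

Answer: n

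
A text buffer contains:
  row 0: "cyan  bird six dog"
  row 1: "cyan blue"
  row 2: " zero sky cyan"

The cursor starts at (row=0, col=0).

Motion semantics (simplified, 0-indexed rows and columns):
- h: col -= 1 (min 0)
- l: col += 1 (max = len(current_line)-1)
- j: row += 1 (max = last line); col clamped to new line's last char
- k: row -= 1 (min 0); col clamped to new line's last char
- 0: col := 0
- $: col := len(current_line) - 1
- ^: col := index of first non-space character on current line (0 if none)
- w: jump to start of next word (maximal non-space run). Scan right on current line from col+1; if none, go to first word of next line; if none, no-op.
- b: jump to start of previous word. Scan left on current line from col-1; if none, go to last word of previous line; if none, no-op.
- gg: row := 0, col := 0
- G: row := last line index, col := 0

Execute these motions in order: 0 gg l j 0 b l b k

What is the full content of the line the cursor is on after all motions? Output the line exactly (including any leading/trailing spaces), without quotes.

Answer: cyan  bird six dog

Derivation:
After 1 (0): row=0 col=0 char='c'
After 2 (gg): row=0 col=0 char='c'
After 3 (l): row=0 col=1 char='y'
After 4 (j): row=1 col=1 char='y'
After 5 (0): row=1 col=0 char='c'
After 6 (b): row=0 col=15 char='d'
After 7 (l): row=0 col=16 char='o'
After 8 (b): row=0 col=15 char='d'
After 9 (k): row=0 col=15 char='d'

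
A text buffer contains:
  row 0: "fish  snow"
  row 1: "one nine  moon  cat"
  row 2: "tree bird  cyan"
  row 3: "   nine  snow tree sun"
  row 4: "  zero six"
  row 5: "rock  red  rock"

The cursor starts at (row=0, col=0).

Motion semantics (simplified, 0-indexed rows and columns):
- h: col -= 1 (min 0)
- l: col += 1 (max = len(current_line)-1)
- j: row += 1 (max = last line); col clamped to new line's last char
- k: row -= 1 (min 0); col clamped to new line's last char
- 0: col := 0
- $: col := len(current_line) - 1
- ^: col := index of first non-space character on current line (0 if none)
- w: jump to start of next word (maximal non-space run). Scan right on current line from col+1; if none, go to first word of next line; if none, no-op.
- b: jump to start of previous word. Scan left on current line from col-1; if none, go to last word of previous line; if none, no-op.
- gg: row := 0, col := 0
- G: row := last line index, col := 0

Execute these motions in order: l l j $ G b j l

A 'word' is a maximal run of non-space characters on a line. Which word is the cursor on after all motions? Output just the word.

Answer: red

Derivation:
After 1 (l): row=0 col=1 char='i'
After 2 (l): row=0 col=2 char='s'
After 3 (j): row=1 col=2 char='e'
After 4 ($): row=1 col=18 char='t'
After 5 (G): row=5 col=0 char='r'
After 6 (b): row=4 col=7 char='s'
After 7 (j): row=5 col=7 char='e'
After 8 (l): row=5 col=8 char='d'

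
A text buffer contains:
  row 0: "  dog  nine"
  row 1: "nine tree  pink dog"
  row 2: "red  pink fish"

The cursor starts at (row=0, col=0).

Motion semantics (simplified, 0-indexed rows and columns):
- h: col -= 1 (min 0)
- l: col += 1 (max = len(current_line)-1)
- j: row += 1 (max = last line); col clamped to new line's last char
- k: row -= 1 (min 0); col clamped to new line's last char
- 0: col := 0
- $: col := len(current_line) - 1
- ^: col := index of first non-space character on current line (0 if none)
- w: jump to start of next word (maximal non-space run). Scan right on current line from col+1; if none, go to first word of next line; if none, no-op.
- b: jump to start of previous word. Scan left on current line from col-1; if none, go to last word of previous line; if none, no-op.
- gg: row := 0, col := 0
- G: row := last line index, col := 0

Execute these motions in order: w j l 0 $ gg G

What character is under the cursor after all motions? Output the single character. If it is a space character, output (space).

After 1 (w): row=0 col=2 char='d'
After 2 (j): row=1 col=2 char='n'
After 3 (l): row=1 col=3 char='e'
After 4 (0): row=1 col=0 char='n'
After 5 ($): row=1 col=18 char='g'
After 6 (gg): row=0 col=0 char='_'
After 7 (G): row=2 col=0 char='r'

Answer: r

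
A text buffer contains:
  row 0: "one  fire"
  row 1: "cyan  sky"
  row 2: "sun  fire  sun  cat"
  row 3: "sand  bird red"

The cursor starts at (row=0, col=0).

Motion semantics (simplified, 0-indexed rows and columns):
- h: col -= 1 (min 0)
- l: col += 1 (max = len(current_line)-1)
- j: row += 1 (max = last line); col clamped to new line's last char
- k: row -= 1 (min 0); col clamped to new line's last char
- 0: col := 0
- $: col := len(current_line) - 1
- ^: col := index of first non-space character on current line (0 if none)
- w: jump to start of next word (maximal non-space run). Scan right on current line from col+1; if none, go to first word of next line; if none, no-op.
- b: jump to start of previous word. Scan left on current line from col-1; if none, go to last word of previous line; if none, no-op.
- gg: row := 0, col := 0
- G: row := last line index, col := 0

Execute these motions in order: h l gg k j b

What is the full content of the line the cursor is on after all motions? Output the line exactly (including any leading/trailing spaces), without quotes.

Answer: one  fire

Derivation:
After 1 (h): row=0 col=0 char='o'
After 2 (l): row=0 col=1 char='n'
After 3 (gg): row=0 col=0 char='o'
After 4 (k): row=0 col=0 char='o'
After 5 (j): row=1 col=0 char='c'
After 6 (b): row=0 col=5 char='f'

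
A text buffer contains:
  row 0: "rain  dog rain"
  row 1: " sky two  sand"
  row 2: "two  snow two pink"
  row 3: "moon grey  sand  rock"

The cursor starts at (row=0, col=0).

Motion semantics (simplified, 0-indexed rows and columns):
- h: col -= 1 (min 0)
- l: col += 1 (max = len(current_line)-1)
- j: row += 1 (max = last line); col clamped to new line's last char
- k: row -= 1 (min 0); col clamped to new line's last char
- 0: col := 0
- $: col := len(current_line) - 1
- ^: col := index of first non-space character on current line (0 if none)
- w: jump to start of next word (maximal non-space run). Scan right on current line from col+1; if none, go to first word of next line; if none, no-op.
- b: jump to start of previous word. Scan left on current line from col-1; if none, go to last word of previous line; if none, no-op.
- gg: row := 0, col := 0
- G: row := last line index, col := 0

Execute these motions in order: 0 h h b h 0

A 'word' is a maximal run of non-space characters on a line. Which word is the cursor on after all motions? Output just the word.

Answer: rain

Derivation:
After 1 (0): row=0 col=0 char='r'
After 2 (h): row=0 col=0 char='r'
After 3 (h): row=0 col=0 char='r'
After 4 (b): row=0 col=0 char='r'
After 5 (h): row=0 col=0 char='r'
After 6 (0): row=0 col=0 char='r'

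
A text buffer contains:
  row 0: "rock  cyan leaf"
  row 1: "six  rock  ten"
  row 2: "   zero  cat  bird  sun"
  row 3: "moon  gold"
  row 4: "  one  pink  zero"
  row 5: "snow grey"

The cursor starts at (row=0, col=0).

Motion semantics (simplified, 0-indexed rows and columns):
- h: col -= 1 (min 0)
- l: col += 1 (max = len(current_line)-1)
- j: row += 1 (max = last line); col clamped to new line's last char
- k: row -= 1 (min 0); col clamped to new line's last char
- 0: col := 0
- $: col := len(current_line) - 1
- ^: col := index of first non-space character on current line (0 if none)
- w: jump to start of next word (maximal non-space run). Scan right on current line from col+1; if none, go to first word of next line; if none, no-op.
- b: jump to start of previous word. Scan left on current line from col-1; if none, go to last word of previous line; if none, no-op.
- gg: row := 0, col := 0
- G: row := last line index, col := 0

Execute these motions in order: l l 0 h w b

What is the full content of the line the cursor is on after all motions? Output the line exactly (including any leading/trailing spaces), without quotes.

Answer: rock  cyan leaf

Derivation:
After 1 (l): row=0 col=1 char='o'
After 2 (l): row=0 col=2 char='c'
After 3 (0): row=0 col=0 char='r'
After 4 (h): row=0 col=0 char='r'
After 5 (w): row=0 col=6 char='c'
After 6 (b): row=0 col=0 char='r'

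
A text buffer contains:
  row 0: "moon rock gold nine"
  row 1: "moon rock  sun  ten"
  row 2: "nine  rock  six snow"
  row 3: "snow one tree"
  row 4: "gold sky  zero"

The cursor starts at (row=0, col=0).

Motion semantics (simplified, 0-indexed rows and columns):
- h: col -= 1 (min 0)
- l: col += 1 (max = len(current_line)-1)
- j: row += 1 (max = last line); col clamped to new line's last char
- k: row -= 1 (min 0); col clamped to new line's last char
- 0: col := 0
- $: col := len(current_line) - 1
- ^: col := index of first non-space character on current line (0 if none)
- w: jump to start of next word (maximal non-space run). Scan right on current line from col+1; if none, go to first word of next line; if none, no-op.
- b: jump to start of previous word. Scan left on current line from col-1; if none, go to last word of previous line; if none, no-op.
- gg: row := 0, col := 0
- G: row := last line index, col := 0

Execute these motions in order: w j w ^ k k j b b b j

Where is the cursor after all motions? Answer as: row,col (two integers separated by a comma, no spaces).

After 1 (w): row=0 col=5 char='r'
After 2 (j): row=1 col=5 char='r'
After 3 (w): row=1 col=11 char='s'
After 4 (^): row=1 col=0 char='m'
After 5 (k): row=0 col=0 char='m'
After 6 (k): row=0 col=0 char='m'
After 7 (j): row=1 col=0 char='m'
After 8 (b): row=0 col=15 char='n'
After 9 (b): row=0 col=10 char='g'
After 10 (b): row=0 col=5 char='r'
After 11 (j): row=1 col=5 char='r'

Answer: 1,5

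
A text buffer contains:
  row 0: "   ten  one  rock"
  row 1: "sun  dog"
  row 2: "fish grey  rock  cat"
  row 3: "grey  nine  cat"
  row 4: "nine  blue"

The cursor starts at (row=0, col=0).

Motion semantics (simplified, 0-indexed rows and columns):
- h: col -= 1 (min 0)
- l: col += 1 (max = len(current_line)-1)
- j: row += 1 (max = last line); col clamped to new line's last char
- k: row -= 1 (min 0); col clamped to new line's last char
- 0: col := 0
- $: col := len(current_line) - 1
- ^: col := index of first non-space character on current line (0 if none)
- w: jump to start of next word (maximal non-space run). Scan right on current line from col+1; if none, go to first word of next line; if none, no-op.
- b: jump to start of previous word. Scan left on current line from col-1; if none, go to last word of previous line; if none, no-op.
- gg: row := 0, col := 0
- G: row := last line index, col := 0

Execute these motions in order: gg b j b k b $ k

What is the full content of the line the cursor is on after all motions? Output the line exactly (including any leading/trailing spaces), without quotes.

After 1 (gg): row=0 col=0 char='_'
After 2 (b): row=0 col=0 char='_'
After 3 (j): row=1 col=0 char='s'
After 4 (b): row=0 col=13 char='r'
After 5 (k): row=0 col=13 char='r'
After 6 (b): row=0 col=8 char='o'
After 7 ($): row=0 col=16 char='k'
After 8 (k): row=0 col=16 char='k'

Answer:    ten  one  rock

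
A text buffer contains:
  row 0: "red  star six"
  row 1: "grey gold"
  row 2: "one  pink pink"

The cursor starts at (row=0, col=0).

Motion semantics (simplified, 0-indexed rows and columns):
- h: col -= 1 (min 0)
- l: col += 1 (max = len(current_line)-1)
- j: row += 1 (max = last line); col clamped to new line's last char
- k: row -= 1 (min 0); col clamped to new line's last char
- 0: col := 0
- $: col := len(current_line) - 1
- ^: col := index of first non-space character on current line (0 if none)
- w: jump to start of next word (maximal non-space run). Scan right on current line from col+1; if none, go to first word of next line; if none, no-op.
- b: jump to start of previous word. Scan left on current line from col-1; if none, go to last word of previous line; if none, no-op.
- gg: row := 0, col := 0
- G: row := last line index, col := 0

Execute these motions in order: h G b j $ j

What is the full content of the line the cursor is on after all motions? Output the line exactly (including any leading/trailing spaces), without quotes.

After 1 (h): row=0 col=0 char='r'
After 2 (G): row=2 col=0 char='o'
After 3 (b): row=1 col=5 char='g'
After 4 (j): row=2 col=5 char='p'
After 5 ($): row=2 col=13 char='k'
After 6 (j): row=2 col=13 char='k'

Answer: one  pink pink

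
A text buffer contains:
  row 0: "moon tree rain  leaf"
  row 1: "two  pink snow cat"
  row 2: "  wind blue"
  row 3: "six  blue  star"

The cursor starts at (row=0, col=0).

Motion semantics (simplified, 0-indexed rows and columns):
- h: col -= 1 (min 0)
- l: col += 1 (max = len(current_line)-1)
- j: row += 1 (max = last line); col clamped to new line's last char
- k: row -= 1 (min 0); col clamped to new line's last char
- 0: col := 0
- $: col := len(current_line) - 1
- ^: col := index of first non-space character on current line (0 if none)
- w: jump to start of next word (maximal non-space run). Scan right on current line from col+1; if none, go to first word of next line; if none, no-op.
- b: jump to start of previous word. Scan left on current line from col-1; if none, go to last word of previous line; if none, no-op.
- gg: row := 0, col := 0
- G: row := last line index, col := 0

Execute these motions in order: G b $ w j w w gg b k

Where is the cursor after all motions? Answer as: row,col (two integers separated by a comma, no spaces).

After 1 (G): row=3 col=0 char='s'
After 2 (b): row=2 col=7 char='b'
After 3 ($): row=2 col=10 char='e'
After 4 (w): row=3 col=0 char='s'
After 5 (j): row=3 col=0 char='s'
After 6 (w): row=3 col=5 char='b'
After 7 (w): row=3 col=11 char='s'
After 8 (gg): row=0 col=0 char='m'
After 9 (b): row=0 col=0 char='m'
After 10 (k): row=0 col=0 char='m'

Answer: 0,0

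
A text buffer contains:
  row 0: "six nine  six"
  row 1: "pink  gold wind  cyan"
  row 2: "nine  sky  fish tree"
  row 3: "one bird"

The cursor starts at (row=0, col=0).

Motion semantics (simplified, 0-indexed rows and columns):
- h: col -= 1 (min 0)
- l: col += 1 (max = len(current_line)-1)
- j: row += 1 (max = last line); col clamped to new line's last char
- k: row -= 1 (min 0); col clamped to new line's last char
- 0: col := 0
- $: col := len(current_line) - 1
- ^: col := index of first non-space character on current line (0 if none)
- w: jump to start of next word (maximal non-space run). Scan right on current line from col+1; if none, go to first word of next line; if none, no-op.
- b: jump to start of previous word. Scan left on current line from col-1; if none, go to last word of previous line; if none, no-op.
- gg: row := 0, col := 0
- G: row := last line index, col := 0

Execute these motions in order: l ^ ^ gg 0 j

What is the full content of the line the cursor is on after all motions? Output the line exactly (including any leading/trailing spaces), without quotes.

After 1 (l): row=0 col=1 char='i'
After 2 (^): row=0 col=0 char='s'
After 3 (^): row=0 col=0 char='s'
After 4 (gg): row=0 col=0 char='s'
After 5 (0): row=0 col=0 char='s'
After 6 (j): row=1 col=0 char='p'

Answer: pink  gold wind  cyan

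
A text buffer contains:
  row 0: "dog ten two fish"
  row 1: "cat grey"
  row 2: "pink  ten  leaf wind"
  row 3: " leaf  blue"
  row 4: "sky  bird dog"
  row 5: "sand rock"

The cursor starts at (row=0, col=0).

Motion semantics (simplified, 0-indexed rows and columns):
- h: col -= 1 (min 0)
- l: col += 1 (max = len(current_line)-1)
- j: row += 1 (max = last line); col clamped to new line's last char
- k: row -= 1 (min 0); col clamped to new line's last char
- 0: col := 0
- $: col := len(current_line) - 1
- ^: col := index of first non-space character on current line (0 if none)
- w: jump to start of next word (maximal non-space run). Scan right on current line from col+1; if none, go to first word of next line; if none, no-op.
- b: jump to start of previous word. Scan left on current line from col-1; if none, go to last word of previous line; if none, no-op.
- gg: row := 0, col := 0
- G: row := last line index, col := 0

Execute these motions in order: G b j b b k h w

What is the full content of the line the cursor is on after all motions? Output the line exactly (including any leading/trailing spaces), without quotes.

After 1 (G): row=5 col=0 char='s'
After 2 (b): row=4 col=10 char='d'
After 3 (j): row=5 col=8 char='k'
After 4 (b): row=5 col=5 char='r'
After 5 (b): row=5 col=0 char='s'
After 6 (k): row=4 col=0 char='s'
After 7 (h): row=4 col=0 char='s'
After 8 (w): row=4 col=5 char='b'

Answer: sky  bird dog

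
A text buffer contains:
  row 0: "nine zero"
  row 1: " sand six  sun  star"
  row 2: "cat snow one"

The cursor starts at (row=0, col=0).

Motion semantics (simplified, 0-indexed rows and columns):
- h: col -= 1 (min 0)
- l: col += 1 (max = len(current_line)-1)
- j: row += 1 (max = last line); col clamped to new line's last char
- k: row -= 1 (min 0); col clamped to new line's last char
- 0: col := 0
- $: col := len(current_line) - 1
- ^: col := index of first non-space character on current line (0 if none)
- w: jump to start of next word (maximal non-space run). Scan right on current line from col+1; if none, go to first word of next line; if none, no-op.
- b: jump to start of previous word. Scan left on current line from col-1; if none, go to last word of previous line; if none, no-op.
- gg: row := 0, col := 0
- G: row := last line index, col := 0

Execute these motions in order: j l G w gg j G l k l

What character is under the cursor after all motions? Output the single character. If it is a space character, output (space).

After 1 (j): row=1 col=0 char='_'
After 2 (l): row=1 col=1 char='s'
After 3 (G): row=2 col=0 char='c'
After 4 (w): row=2 col=4 char='s'
After 5 (gg): row=0 col=0 char='n'
After 6 (j): row=1 col=0 char='_'
After 7 (G): row=2 col=0 char='c'
After 8 (l): row=2 col=1 char='a'
After 9 (k): row=1 col=1 char='s'
After 10 (l): row=1 col=2 char='a'

Answer: a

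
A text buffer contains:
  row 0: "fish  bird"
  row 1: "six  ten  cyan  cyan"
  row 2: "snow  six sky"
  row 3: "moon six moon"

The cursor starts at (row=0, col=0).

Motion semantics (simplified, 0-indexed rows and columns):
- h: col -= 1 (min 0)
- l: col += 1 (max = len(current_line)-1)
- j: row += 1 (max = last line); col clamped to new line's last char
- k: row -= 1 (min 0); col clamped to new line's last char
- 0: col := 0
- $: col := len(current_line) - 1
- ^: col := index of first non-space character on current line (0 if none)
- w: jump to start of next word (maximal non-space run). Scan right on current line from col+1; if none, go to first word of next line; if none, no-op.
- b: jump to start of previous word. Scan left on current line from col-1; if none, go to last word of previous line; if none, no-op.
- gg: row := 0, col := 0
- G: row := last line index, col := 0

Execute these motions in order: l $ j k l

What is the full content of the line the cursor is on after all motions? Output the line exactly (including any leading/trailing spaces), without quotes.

Answer: fish  bird

Derivation:
After 1 (l): row=0 col=1 char='i'
After 2 ($): row=0 col=9 char='d'
After 3 (j): row=1 col=9 char='_'
After 4 (k): row=0 col=9 char='d'
After 5 (l): row=0 col=9 char='d'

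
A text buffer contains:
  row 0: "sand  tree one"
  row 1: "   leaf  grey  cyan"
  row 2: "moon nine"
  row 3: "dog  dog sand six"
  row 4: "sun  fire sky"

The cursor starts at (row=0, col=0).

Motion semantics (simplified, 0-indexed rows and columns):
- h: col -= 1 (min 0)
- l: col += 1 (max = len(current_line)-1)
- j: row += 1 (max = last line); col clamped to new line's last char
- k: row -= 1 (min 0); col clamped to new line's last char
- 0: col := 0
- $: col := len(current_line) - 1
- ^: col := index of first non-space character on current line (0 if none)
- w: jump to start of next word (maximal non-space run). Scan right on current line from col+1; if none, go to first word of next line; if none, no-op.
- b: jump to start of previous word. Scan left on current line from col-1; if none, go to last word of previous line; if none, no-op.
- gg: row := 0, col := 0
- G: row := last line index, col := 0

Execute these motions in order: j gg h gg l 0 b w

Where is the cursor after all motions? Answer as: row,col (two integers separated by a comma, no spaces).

After 1 (j): row=1 col=0 char='_'
After 2 (gg): row=0 col=0 char='s'
After 3 (h): row=0 col=0 char='s'
After 4 (gg): row=0 col=0 char='s'
After 5 (l): row=0 col=1 char='a'
After 6 (0): row=0 col=0 char='s'
After 7 (b): row=0 col=0 char='s'
After 8 (w): row=0 col=6 char='t'

Answer: 0,6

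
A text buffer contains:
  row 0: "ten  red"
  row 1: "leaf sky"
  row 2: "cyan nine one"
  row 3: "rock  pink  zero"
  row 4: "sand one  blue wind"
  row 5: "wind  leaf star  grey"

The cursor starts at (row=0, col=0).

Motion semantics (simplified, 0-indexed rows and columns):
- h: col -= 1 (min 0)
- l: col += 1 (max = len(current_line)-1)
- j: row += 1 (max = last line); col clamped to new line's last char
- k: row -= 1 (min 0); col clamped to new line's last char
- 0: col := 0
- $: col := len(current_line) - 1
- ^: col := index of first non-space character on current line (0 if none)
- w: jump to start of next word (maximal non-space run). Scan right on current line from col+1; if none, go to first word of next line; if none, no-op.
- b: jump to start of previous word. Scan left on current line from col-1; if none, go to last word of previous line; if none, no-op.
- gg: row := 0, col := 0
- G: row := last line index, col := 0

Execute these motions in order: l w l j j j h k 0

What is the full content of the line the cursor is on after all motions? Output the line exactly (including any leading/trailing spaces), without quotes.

Answer: cyan nine one

Derivation:
After 1 (l): row=0 col=1 char='e'
After 2 (w): row=0 col=5 char='r'
After 3 (l): row=0 col=6 char='e'
After 4 (j): row=1 col=6 char='k'
After 5 (j): row=2 col=6 char='i'
After 6 (j): row=3 col=6 char='p'
After 7 (h): row=3 col=5 char='_'
After 8 (k): row=2 col=5 char='n'
After 9 (0): row=2 col=0 char='c'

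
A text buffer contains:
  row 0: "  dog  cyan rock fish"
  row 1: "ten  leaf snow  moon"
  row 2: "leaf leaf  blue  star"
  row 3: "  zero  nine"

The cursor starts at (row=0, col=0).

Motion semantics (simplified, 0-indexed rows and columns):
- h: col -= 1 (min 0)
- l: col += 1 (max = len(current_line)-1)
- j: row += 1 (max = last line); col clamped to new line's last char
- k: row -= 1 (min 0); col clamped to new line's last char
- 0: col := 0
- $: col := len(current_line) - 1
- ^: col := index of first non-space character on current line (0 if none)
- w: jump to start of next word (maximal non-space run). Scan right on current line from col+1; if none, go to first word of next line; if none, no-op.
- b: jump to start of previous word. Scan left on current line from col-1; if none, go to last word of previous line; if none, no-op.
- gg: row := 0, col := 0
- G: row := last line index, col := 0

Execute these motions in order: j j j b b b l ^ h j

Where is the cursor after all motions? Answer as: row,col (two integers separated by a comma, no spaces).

After 1 (j): row=1 col=0 char='t'
After 2 (j): row=2 col=0 char='l'
After 3 (j): row=3 col=0 char='_'
After 4 (b): row=2 col=17 char='s'
After 5 (b): row=2 col=11 char='b'
After 6 (b): row=2 col=5 char='l'
After 7 (l): row=2 col=6 char='e'
After 8 (^): row=2 col=0 char='l'
After 9 (h): row=2 col=0 char='l'
After 10 (j): row=3 col=0 char='_'

Answer: 3,0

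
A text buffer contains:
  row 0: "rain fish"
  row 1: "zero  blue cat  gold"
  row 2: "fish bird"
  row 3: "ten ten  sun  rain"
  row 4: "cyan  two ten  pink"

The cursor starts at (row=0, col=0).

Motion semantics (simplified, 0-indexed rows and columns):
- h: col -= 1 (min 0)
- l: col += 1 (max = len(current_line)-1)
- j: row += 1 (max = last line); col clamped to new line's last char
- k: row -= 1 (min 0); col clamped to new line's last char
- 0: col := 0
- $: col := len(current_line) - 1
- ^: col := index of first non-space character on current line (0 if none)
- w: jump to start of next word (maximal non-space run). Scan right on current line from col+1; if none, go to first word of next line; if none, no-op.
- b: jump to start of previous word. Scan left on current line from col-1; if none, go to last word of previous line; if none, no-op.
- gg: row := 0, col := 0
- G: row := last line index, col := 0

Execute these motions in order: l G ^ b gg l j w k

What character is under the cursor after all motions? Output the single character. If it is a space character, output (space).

Answer: i

Derivation:
After 1 (l): row=0 col=1 char='a'
After 2 (G): row=4 col=0 char='c'
After 3 (^): row=4 col=0 char='c'
After 4 (b): row=3 col=14 char='r'
After 5 (gg): row=0 col=0 char='r'
After 6 (l): row=0 col=1 char='a'
After 7 (j): row=1 col=1 char='e'
After 8 (w): row=1 col=6 char='b'
After 9 (k): row=0 col=6 char='i'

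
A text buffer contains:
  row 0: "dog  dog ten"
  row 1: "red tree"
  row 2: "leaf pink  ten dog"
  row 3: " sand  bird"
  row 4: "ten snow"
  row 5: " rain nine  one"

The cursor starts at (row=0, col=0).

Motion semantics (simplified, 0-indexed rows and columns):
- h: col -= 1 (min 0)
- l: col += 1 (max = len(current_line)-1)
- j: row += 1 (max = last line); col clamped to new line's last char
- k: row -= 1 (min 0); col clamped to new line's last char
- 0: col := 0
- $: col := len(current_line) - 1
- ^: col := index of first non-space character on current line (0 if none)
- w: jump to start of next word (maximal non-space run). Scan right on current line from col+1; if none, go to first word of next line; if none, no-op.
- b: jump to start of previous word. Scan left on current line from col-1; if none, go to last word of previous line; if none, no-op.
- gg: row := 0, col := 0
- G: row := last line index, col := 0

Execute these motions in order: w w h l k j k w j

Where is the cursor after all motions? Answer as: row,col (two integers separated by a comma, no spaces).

After 1 (w): row=0 col=5 char='d'
After 2 (w): row=0 col=9 char='t'
After 3 (h): row=0 col=8 char='_'
After 4 (l): row=0 col=9 char='t'
After 5 (k): row=0 col=9 char='t'
After 6 (j): row=1 col=7 char='e'
After 7 (k): row=0 col=7 char='g'
After 8 (w): row=0 col=9 char='t'
After 9 (j): row=1 col=7 char='e'

Answer: 1,7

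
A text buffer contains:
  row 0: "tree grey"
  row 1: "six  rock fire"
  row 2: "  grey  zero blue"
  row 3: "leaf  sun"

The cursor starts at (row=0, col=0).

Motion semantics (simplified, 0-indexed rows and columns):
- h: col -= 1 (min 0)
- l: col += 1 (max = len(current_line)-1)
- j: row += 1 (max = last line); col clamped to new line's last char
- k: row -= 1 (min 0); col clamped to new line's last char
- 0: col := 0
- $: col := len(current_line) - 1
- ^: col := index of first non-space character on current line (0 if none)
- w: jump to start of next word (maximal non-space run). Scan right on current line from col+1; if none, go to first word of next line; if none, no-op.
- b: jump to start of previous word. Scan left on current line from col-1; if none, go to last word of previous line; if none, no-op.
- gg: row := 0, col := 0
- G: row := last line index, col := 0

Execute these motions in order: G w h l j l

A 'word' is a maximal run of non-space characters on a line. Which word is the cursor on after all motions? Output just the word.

Answer: sun

Derivation:
After 1 (G): row=3 col=0 char='l'
After 2 (w): row=3 col=6 char='s'
After 3 (h): row=3 col=5 char='_'
After 4 (l): row=3 col=6 char='s'
After 5 (j): row=3 col=6 char='s'
After 6 (l): row=3 col=7 char='u'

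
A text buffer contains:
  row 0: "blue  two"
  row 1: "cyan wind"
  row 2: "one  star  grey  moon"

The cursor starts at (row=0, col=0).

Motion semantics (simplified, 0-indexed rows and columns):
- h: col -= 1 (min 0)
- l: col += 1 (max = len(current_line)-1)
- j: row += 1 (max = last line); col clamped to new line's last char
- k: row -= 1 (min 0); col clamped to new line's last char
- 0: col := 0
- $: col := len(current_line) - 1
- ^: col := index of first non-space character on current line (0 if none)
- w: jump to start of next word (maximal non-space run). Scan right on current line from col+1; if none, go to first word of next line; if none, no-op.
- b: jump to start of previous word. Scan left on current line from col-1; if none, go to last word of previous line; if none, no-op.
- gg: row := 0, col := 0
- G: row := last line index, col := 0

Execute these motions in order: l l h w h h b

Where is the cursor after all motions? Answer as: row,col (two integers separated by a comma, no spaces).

After 1 (l): row=0 col=1 char='l'
After 2 (l): row=0 col=2 char='u'
After 3 (h): row=0 col=1 char='l'
After 4 (w): row=0 col=6 char='t'
After 5 (h): row=0 col=5 char='_'
After 6 (h): row=0 col=4 char='_'
After 7 (b): row=0 col=0 char='b'

Answer: 0,0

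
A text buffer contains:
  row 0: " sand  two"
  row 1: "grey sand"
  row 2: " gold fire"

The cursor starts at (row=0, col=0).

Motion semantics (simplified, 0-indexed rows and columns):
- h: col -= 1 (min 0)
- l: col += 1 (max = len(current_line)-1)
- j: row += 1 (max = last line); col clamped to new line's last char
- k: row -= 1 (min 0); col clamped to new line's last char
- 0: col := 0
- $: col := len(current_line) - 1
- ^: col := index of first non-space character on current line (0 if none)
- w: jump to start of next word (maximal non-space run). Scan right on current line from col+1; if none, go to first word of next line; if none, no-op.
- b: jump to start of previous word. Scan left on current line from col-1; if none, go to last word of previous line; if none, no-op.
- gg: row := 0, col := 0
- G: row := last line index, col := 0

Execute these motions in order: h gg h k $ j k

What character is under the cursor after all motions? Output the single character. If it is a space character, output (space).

Answer: w

Derivation:
After 1 (h): row=0 col=0 char='_'
After 2 (gg): row=0 col=0 char='_'
After 3 (h): row=0 col=0 char='_'
After 4 (k): row=0 col=0 char='_'
After 5 ($): row=0 col=9 char='o'
After 6 (j): row=1 col=8 char='d'
After 7 (k): row=0 col=8 char='w'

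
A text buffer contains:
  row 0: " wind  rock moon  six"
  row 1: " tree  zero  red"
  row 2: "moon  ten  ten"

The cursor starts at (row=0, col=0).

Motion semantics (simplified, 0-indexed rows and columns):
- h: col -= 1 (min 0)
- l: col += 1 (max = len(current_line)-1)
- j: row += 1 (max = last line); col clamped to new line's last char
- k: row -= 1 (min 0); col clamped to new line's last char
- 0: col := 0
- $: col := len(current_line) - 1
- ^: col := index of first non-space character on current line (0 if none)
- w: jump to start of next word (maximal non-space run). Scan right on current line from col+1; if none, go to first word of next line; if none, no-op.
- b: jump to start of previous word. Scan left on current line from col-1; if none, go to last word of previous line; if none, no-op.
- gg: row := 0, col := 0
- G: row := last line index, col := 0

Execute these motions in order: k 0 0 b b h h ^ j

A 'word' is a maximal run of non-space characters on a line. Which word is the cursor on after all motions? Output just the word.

Answer: tree

Derivation:
After 1 (k): row=0 col=0 char='_'
After 2 (0): row=0 col=0 char='_'
After 3 (0): row=0 col=0 char='_'
After 4 (b): row=0 col=0 char='_'
After 5 (b): row=0 col=0 char='_'
After 6 (h): row=0 col=0 char='_'
After 7 (h): row=0 col=0 char='_'
After 8 (^): row=0 col=1 char='w'
After 9 (j): row=1 col=1 char='t'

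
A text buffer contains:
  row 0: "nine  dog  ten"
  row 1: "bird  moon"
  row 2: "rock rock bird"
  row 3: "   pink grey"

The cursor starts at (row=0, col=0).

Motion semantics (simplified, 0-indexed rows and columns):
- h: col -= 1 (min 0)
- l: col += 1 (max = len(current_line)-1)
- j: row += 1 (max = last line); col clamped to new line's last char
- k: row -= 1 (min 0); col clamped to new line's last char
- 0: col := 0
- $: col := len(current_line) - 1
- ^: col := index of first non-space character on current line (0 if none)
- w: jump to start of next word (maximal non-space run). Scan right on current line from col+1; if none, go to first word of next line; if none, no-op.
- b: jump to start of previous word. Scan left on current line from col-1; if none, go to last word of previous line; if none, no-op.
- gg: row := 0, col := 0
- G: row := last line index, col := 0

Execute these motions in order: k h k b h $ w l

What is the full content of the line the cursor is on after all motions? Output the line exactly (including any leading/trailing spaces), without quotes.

Answer: bird  moon

Derivation:
After 1 (k): row=0 col=0 char='n'
After 2 (h): row=0 col=0 char='n'
After 3 (k): row=0 col=0 char='n'
After 4 (b): row=0 col=0 char='n'
After 5 (h): row=0 col=0 char='n'
After 6 ($): row=0 col=13 char='n'
After 7 (w): row=1 col=0 char='b'
After 8 (l): row=1 col=1 char='i'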